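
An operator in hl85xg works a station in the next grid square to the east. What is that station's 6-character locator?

HL95ag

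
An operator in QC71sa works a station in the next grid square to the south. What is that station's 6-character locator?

Latitude subsquare a = 0; −1 → -1, wraps to 23 = x, carry into square.
Latitude square 1; −1 → 0.
The longitude characters are unchanged.

QC70sx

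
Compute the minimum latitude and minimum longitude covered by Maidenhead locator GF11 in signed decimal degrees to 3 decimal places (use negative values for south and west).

-39.000, -58.000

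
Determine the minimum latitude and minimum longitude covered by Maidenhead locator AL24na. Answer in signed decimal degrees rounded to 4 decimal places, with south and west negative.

Field A=0, L=11: +0·20° lon, +11·10° lat → SW at lon -180°, lat 20°.
Square 2, 4: +2·2° lon, +4·1° lat → SW at lon -176°, lat 24°.
Subsquare n=13, a=0: +13·0.0833333° lon, +0·0.0416667° lat → SW at lon -174.917°, lat 24°.
latitude 24.0000, longitude -174.9167.

24.0000, -174.9167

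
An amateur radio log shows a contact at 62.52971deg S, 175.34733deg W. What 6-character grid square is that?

AC27hl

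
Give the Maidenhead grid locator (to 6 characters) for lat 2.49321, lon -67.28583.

FJ62il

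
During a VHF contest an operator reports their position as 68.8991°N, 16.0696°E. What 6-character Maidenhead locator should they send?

Offset from 180°W / 90°S: lon 196.0696°, lat 158.8991°.
Field: 196.0696/20 → 9 → J, 158.8991/10 → 15 → P; chars JP.
Square: 16.0696/2 → 8, 8.8991/1 → 8; chars 88.
Subsquare: 0.0696/0.0833333 → 0 → a, 0.8991/0.0416667 → 21 → v; chars av.

JP88av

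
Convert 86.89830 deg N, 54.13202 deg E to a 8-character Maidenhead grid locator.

Add 180° to longitude and 90° to latitude: 234.13202, 176.89830.
Field: lon ⌊234.13202/20⌋ = 11 → L; lat ⌊176.89830/10⌋ = 17 → R.
Square: lon ⌊14.13202/2⌋ = 7; lat ⌊6.89830/1⌋ = 6.
Subsquare: lon ⌊0.13202/0.0833333⌋ = 1 → b; lat ⌊0.89830/0.0416667⌋ = 21 → v.
Extended square: lon ⌊0.04869/0.00833333⌋ = 5; lat ⌊0.02330/0.00416667⌋ = 5.

LR76bv55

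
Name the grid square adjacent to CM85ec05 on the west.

Longitude extended square 0; −1 → -1, wraps to 9, carry into subsquare.
Longitude subsquare e = 4; −1 → 3 = d.
The latitude characters are unchanged.

CM85dc95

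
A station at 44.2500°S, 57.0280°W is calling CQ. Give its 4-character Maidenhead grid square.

Shift to the Maidenhead origin (180°W, 90°S): lon 122.97, lat 45.75.
Field: lon ⌊122.97/20⌋ = 6 → G; lat ⌊45.75/10⌋ = 4 → E.
Square: lon ⌊2.97/2⌋ = 1; lat ⌊5.75/1⌋ = 5.

GE15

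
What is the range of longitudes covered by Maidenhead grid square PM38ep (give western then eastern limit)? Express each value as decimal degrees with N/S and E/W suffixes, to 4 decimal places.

Field P=15, M=12: +15·20° lon, +12·10° lat → SW at lon 120°, lat 30°.
Square 3, 8: +3·2° lon, +8·1° lat → SW at lon 126°, lat 38°.
Subsquare e=4, p=15: +4·0.0833333° lon, +15·0.0416667° lat → SW at lon 126.333°, lat 38.625°.
Cell spans 0.0833333° lon × 0.0416667° lat.
west 126.3333° E, east 126.4167° E.

126.3333° E, 126.4167° E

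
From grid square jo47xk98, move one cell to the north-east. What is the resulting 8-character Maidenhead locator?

JO57ak09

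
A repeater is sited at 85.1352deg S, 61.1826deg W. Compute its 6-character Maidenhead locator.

FA94ju

Shift to the Maidenhead origin (180°W, 90°S): lon 118.8174, lat 4.8648.
Field: lon ⌊118.8174/20⌋ = 5 → F; lat ⌊4.8648/10⌋ = 0 → A.
Square: lon ⌊18.8174/2⌋ = 9; lat ⌊4.8648/1⌋ = 4.
Subsquare: lon ⌊0.8174/0.0833333⌋ = 9 → j; lat ⌊0.8648/0.0416667⌋ = 20 → u.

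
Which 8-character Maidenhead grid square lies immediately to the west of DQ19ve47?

Longitude extended square 4; −1 → 3.
The latitude characters are unchanged.

DQ19ve37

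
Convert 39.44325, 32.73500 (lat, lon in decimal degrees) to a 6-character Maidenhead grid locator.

Offset from 180°W / 90°S: lon 212.7350°, lat 129.4433°.
Field (20°×10°, letters A–R): lon ⌊212.7350/20⌋ = 10 → K; lat ⌊129.4433/10⌋ = 12 → M.
Square (2°×1°, digits 0–9): lon ⌊12.7350/2⌋ = 6; lat ⌊9.4433/1⌋ = 9.
Subsquare (5′×2.5′, letters a–x): lon ⌊0.7350/0.0833333⌋ = 8 → i; lat ⌊0.4433/0.0416667⌋ = 10 → k.

KM69ik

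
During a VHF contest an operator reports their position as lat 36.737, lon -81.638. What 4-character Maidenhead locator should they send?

EM96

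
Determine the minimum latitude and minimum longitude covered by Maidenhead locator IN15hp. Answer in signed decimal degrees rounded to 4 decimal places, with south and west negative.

Field I=8, N=13: +8·20° lon, +13·10° lat → SW at lon -20°, lat 40°.
Square 1, 5: +1·2° lon, +5·1° lat → SW at lon -18°, lat 45°.
Subsquare h=7, p=15: +7·0.0833333° lon, +15·0.0416667° lat → SW at lon -17.4167°, lat 45.625°.
latitude 45.6250, longitude -17.4167.

45.6250, -17.4167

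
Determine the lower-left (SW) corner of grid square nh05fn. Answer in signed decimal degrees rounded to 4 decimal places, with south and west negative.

Field N=13, H=7: +13·20° lon, +7·10° lat → SW at lon 80°, lat -20°.
Square 0, 5: +0·2° lon, +5·1° lat → SW at lon 80°, lat -15°.
Subsquare f=5, n=13: +5·0.0833333° lon, +13·0.0416667° lat → SW at lon 80.4167°, lat -14.4583°.
latitude -14.4583, longitude 80.4167.

-14.4583, 80.4167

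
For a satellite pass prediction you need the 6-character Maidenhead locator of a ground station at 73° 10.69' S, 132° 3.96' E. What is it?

PB66at

Shift to the Maidenhead origin (180°W, 90°S): lon 312.0660, lat 16.8218.
Field (20°×10°, letters A–R): 312.0660/20 → 15 → P, 16.8218/10 → 1 → B; chars PB.
Square (2°×1°, digits 0–9): 12.0660/2 → 6, 6.8218/1 → 6; chars 66.
Subsquare (5′×2.5′, letters a–x): 0.0660/0.0833333 → 0 → a, 0.8218/0.0416667 → 19 → t; chars at.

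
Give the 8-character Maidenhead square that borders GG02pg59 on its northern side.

GG02ph50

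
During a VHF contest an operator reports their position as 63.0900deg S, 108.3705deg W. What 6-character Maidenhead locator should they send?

Offset from 180°W / 90°S: lon 71.6295°, lat 26.9100°.
Field: 71.6295/20 → 3 → D, 26.9100/10 → 2 → C; chars DC.
Square: 11.6295/2 → 5, 6.9100/1 → 6; chars 56.
Subsquare: 1.6295/0.0833333 → 19 → t, 0.9100/0.0416667 → 21 → v; chars tv.

DC56tv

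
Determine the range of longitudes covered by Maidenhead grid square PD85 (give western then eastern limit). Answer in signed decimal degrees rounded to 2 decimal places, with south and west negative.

136.00, 138.00

Field P=15, D=3: +15·20° lon, +3·10° lat → SW at lon 120°, lat -60°.
Square 8, 5: +8·2° lon, +5·1° lat → SW at lon 136°, lat -55°.
Cell spans 2° lon × 1° lat.
west 136.00, east 138.00.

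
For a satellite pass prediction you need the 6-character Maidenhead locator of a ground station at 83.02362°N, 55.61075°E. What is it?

LR73ta

Shift to the Maidenhead origin (180°W, 90°S): lon 235.6107, lat 173.0236.
Field: 235.6107/20 → 11 → L, 173.0236/10 → 17 → R; chars LR.
Square: 15.6107/2 → 7, 3.0236/1 → 3; chars 73.
Subsquare: 1.6107/0.0833333 → 19 → t, 0.0236/0.0416667 → 0 → a; chars ta.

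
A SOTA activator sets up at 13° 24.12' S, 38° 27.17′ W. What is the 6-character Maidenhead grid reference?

HH06so

Add 180° to longitude and 90° to latitude: 141.5472, 76.5980.
Field: 141.5472/20 → 7 → H, 76.5980/10 → 7 → H; chars HH.
Square: 1.5472/2 → 0, 6.5980/1 → 6; chars 06.
Subsquare: 1.5472/0.0833333 → 18 → s, 0.5980/0.0416667 → 14 → o; chars so.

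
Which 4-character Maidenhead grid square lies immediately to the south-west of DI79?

DI68

Longitude square 7; −1 → 6.
Latitude square 9; −1 → 8.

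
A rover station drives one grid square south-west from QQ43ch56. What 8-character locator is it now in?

QQ43ch45

Longitude extended square 5; −1 → 4.
Latitude extended square 6; −1 → 5.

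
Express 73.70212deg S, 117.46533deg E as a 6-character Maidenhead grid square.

Offset from 180°W / 90°S: lon 297.4653°, lat 16.2979°.
Field: lon ⌊297.4653/20⌋ = 14 → O; lat ⌊16.2979/10⌋ = 1 → B.
Square: lon ⌊17.4653/2⌋ = 8; lat ⌊6.2979/1⌋ = 6.
Subsquare: lon ⌊1.4653/0.0833333⌋ = 17 → r; lat ⌊0.2979/0.0416667⌋ = 7 → h.

OB86rh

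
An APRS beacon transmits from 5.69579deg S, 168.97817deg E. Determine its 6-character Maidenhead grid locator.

RI44lh

Shift to the Maidenhead origin (180°W, 90°S): lon 348.9782, lat 84.3042.
Field (20°×10°, letters A–R): 348.9782/20 → 17 → R, 84.3042/10 → 8 → I; chars RI.
Square (2°×1°, digits 0–9): 8.9782/2 → 4, 4.3042/1 → 4; chars 44.
Subsquare (5′×2.5′, letters a–x): 0.9782/0.0833333 → 11 → l, 0.3042/0.0416667 → 7 → h; chars lh.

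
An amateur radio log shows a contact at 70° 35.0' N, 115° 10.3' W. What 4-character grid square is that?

Add 180° to longitude and 90° to latitude: 64.83, 160.58.
Field: lon ⌊64.83/20⌋ = 3 → D; lat ⌊160.58/10⌋ = 16 → Q.
Square: lon ⌊4.83/2⌋ = 2; lat ⌊0.58/1⌋ = 0.

DQ20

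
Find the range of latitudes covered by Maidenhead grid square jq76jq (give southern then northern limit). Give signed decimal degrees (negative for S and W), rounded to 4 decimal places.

76.6667, 76.7083

Field J=9, Q=16: +9·20° lon, +16·10° lat → SW at lon 0°, lat 70°.
Square 7, 6: +7·2° lon, +6·1° lat → SW at lon 14°, lat 76°.
Subsquare j=9, q=16: +9·0.0833333° lon, +16·0.0416667° lat → SW at lon 14.75°, lat 76.6667°.
Cell spans 0.0833333° lon × 0.0416667° lat.
south 76.6667, north 76.7083.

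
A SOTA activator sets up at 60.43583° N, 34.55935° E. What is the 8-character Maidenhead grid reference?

KP70gk74

Shift to the Maidenhead origin (180°W, 90°S): lon 214.55935, lat 150.43583.
Field: lon ⌊214.55935/20⌋ = 10 → K; lat ⌊150.43583/10⌋ = 15 → P.
Square: lon ⌊14.55935/2⌋ = 7; lat ⌊0.43583/1⌋ = 0.
Subsquare: lon ⌊0.55935/0.0833333⌋ = 6 → g; lat ⌊0.43583/0.0416667⌋ = 10 → k.
Extended square: lon ⌊0.05935/0.00833333⌋ = 7; lat ⌊0.01916/0.00416667⌋ = 4.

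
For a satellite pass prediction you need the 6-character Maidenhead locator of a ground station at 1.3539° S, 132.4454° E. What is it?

PI68fp

Offset from 180°W / 90°S: lon 312.4454°, lat 88.6461°.
Field: lon ⌊312.4454/20⌋ = 15 → P; lat ⌊88.6461/10⌋ = 8 → I.
Square: lon ⌊12.4454/2⌋ = 6; lat ⌊8.6461/1⌋ = 8.
Subsquare: lon ⌊0.4454/0.0833333⌋ = 5 → f; lat ⌊0.6461/0.0416667⌋ = 15 → p.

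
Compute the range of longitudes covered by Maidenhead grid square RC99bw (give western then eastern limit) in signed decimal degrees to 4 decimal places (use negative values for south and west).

178.0833, 178.1667

Field R=17, C=2: +17·20° lon, +2·10° lat → SW at lon 160°, lat -70°.
Square 9, 9: +9·2° lon, +9·1° lat → SW at lon 178°, lat -61°.
Subsquare b=1, w=22: +1·0.0833333° lon, +22·0.0416667° lat → SW at lon 178.083°, lat -60.0833°.
Cell spans 0.0833333° lon × 0.0416667° lat.
west 178.0833, east 178.1667.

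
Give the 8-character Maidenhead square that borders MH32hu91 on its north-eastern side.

MH32iu02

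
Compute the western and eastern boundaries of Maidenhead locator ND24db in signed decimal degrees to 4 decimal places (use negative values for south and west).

Field N=13, D=3: +13·20° lon, +3·10° lat → SW at lon 80°, lat -60°.
Square 2, 4: +2·2° lon, +4·1° lat → SW at lon 84°, lat -56°.
Subsquare d=3, b=1: +3·0.0833333° lon, +1·0.0416667° lat → SW at lon 84.25°, lat -55.9583°.
Cell spans 0.0833333° lon × 0.0416667° lat.
west 84.2500, east 84.3333.

84.2500, 84.3333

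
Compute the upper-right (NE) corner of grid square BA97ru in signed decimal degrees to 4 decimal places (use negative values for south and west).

Field B=1, A=0: +1·20° lon, +0·10° lat → SW at lon -160°, lat -90°.
Square 9, 7: +9·2° lon, +7·1° lat → SW at lon -142°, lat -83°.
Subsquare r=17, u=20: +17·0.0833333° lon, +20·0.0416667° lat → SW at lon -140.583°, lat -82.1667°.
Cell spans 0.0833333° lon × 0.0416667° lat. NE corner is SW corner plus one full cell.
latitude -82.1250, longitude -140.5000.

-82.1250, -140.5000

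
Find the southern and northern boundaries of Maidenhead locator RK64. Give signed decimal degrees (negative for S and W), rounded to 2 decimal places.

Field R=17, K=10: +17·20° lon, +10·10° lat → SW at lon 160°, lat 10°.
Square 6, 4: +6·2° lon, +4·1° lat → SW at lon 172°, lat 14°.
Cell spans 2° lon × 1° lat.
south 14.00, north 15.00.

14.00, 15.00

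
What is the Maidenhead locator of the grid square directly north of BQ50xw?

Latitude subsquare w = 22; +1 → 23 = x.
The longitude characters are unchanged.

BQ50xx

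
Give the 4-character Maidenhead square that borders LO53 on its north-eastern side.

Longitude square 5; +1 → 6.
Latitude square 3; +1 → 4.

LO64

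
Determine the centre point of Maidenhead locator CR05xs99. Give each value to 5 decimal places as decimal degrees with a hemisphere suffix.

85.78958° N, 138.00417° W

Field C=2, R=17: +2·20° lon, +17·10° lat → SW at lon -140°, lat 80°.
Square 0, 5: +0·2° lon, +5·1° lat → SW at lon -140°, lat 85°.
Subsquare x=23, s=18: +23·0.0833333° lon, +18·0.0416667° lat → SW at lon -138.083°, lat 85.75°.
Extended square 9, 9: +9·0.00833333° lon, +9·0.00416667° lat → SW at lon -138.008°, lat 85.7875°.
Cell spans 0.00833333° lon × 0.00416667° lat. Centre is SW corner plus half of each.
latitude 85.78958° N, longitude 138.00417° W.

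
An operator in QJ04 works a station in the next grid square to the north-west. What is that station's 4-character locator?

PJ95

Longitude square 0; −1 → -1, wraps to 9, carry into field.
Longitude field Q = 16; −1 → 15 = P.
Latitude square 4; +1 → 5.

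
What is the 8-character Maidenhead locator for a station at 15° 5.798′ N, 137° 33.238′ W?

CK15fc33

Offset from 180°W / 90°S: lon 42.44603°, lat 105.09663°.
Field: 42.44603/20 → 2 → C, 105.09663/10 → 10 → K; chars CK.
Square: 2.44603/2 → 1, 5.09663/1 → 5; chars 15.
Subsquare: 0.44603/0.0833333 → 5 → f, 0.09663/0.0416667 → 2 → c; chars fc.
Extended square: 0.02937/0.00833333 → 3, 0.01330/0.00416667 → 3; chars 33.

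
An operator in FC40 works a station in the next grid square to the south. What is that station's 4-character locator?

Latitude square 0; −1 → -1, wraps to 9, carry into field.
Latitude field C = 2; −1 → 1 = B.
The longitude characters are unchanged.

FB49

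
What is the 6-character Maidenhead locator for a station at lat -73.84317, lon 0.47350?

Add 180° to longitude and 90° to latitude: 180.4735, 16.1568.
Field (20°×10°, letters A–R): 180.4735/20 → 9 → J, 16.1568/10 → 1 → B; chars JB.
Square (2°×1°, digits 0–9): 0.4735/2 → 0, 6.1568/1 → 6; chars 06.
Subsquare (5′×2.5′, letters a–x): 0.4735/0.0833333 → 5 → f, 0.1568/0.0416667 → 3 → d; chars fd.

JB06fd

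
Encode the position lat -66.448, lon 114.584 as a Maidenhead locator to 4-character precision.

OC73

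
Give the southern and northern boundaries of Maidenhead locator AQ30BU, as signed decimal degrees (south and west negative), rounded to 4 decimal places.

Field A=0, Q=16: +0·20° lon, +16·10° lat → SW at lon -180°, lat 70°.
Square 3, 0: +3·2° lon, +0·1° lat → SW at lon -174°, lat 70°.
Subsquare b=1, u=20: +1·0.0833333° lon, +20·0.0416667° lat → SW at lon -173.917°, lat 70.8333°.
Cell spans 0.0833333° lon × 0.0416667° lat.
south 70.8333, north 70.8750.

70.8333, 70.8750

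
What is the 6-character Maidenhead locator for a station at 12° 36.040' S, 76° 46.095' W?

Add 180° to longitude and 90° to latitude: 103.2318, 77.3993.
Field: lon ⌊103.2318/20⌋ = 5 → F; lat ⌊77.3993/10⌋ = 7 → H.
Square: lon ⌊3.2318/2⌋ = 1; lat ⌊7.3993/1⌋ = 7.
Subsquare: lon ⌊1.2318/0.0833333⌋ = 14 → o; lat ⌊0.3993/0.0416667⌋ = 9 → j.

FH17oj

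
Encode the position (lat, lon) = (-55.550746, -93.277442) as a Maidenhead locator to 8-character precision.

Shift to the Maidenhead origin (180°W, 90°S): lon 86.72256, lat 34.44925.
Field: 86.72256/20 → 4 → E, 34.44925/10 → 3 → D; chars ED.
Square: 6.72256/2 → 3, 4.44925/1 → 4; chars 34.
Subsquare: 0.72256/0.0833333 → 8 → i, 0.44925/0.0416667 → 10 → k; chars ik.
Extended square: 0.05589/0.00833333 → 6, 0.03259/0.00416667 → 7; chars 67.

ED34ik67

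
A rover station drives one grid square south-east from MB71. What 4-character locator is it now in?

Longitude square 7; +1 → 8.
Latitude square 1; −1 → 0.

MB80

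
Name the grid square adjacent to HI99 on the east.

II09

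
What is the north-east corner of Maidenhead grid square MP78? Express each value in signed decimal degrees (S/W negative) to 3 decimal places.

69.000, 76.000

Field M=12, P=15: +12·20° lon, +15·10° lat → SW at lon 60°, lat 60°.
Square 7, 8: +7·2° lon, +8·1° lat → SW at lon 74°, lat 68°.
Cell spans 2° lon × 1° lat. NE corner is SW corner plus one full cell.
latitude 69.000, longitude 76.000.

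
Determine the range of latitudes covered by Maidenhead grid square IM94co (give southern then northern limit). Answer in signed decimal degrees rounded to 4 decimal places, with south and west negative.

34.5833, 34.6250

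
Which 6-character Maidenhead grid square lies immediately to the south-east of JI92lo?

JI92mn

Longitude subsquare l = 11; +1 → 12 = m.
Latitude subsquare o = 14; −1 → 13 = n.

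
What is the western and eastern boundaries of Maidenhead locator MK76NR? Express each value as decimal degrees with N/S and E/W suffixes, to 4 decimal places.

Field M=12, K=10: +12·20° lon, +10·10° lat → SW at lon 60°, lat 10°.
Square 7, 6: +7·2° lon, +6·1° lat → SW at lon 74°, lat 16°.
Subsquare n=13, r=17: +13·0.0833333° lon, +17·0.0416667° lat → SW at lon 75.0833°, lat 16.7083°.
Cell spans 0.0833333° lon × 0.0416667° lat.
west 75.0833° E, east 75.1667° E.

75.0833° E, 75.1667° E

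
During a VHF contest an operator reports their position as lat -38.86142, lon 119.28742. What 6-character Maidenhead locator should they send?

OF91pd

Add 180° to longitude and 90° to latitude: 299.2874, 51.1386.
Field: 299.2874/20 → 14 → O, 51.1386/10 → 5 → F; chars OF.
Square: 19.2874/2 → 9, 1.1386/1 → 1; chars 91.
Subsquare: 1.2874/0.0833333 → 15 → p, 0.1386/0.0416667 → 3 → d; chars pd.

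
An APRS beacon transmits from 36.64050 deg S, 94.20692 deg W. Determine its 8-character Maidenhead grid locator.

EF23vi56

Add 180° to longitude and 90° to latitude: 85.79308, 53.35950.
Field: 85.79308/20 → 4 → E, 53.35950/10 → 5 → F; chars EF.
Square: 5.79308/2 → 2, 3.35950/1 → 3; chars 23.
Subsquare: 1.79308/0.0833333 → 21 → v, 0.35950/0.0416667 → 8 → i; chars vi.
Extended square: 0.04308/0.00833333 → 5, 0.02617/0.00416667 → 6; chars 56.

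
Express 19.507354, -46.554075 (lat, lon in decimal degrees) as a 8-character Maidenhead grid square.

GK69rm31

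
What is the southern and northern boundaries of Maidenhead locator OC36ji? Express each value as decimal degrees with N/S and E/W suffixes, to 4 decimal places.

63.6667° S, 63.6250° S

Field O=14, C=2: +14·20° lon, +2·10° lat → SW at lon 100°, lat -70°.
Square 3, 6: +3·2° lon, +6·1° lat → SW at lon 106°, lat -64°.
Subsquare j=9, i=8: +9·0.0833333° lon, +8·0.0416667° lat → SW at lon 106.75°, lat -63.6667°.
Cell spans 0.0833333° lon × 0.0416667° lat.
south 63.6667° S, north 63.6250° S.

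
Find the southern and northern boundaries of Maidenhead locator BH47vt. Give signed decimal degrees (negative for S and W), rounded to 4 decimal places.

Field B=1, H=7: +1·20° lon, +7·10° lat → SW at lon -160°, lat -20°.
Square 4, 7: +4·2° lon, +7·1° lat → SW at lon -152°, lat -13°.
Subsquare v=21, t=19: +21·0.0833333° lon, +19·0.0416667° lat → SW at lon -150.25°, lat -12.2083°.
Cell spans 0.0833333° lon × 0.0416667° lat.
south -12.2083, north -12.1667.

-12.2083, -12.1667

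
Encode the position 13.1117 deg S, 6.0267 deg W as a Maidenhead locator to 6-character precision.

Shift to the Maidenhead origin (180°W, 90°S): lon 173.9733, lat 76.8883.
Field: 173.9733/20 → 8 → I, 76.8883/10 → 7 → H; chars IH.
Square: 13.9733/2 → 6, 6.8883/1 → 6; chars 66.
Subsquare: 1.9733/0.0833333 → 23 → x, 0.8883/0.0416667 → 21 → v; chars xv.

IH66xv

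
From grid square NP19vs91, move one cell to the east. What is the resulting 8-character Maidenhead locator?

NP19ws01

Longitude extended square 9; +1 → 10, wraps to 0, carry into subsquare.
Longitude subsquare v = 21; +1 → 22 = w.
The latitude characters are unchanged.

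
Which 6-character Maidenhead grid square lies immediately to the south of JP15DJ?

Latitude subsquare j = 9; −1 → 8 = i.
The longitude characters are unchanged.

JP15di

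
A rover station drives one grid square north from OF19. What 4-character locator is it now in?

OG10

Latitude square 9; +1 → 10, wraps to 0, carry into field.
Latitude field F = 5; +1 → 6 = G.
The longitude characters are unchanged.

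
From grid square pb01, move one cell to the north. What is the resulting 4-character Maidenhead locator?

Latitude square 1; +1 → 2.
The longitude characters are unchanged.

PB02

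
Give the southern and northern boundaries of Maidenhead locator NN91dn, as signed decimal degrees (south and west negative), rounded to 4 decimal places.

Field N=13, N=13: +13·20° lon, +13·10° lat → SW at lon 80°, lat 40°.
Square 9, 1: +9·2° lon, +1·1° lat → SW at lon 98°, lat 41°.
Subsquare d=3, n=13: +3·0.0833333° lon, +13·0.0416667° lat → SW at lon 98.25°, lat 41.5417°.
Cell spans 0.0833333° lon × 0.0416667° lat.
south 41.5417, north 41.5833.

41.5417, 41.5833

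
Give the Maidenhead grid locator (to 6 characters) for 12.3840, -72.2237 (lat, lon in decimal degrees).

FK32vj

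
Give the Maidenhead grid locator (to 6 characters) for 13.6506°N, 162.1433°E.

Add 180° to longitude and 90° to latitude: 342.1433, 103.6506.
Field: lon ⌊342.1433/20⌋ = 17 → R; lat ⌊103.6506/10⌋ = 10 → K.
Square: lon ⌊2.1433/2⌋ = 1; lat ⌊3.6506/1⌋ = 3.
Subsquare: lon ⌊0.1433/0.0833333⌋ = 1 → b; lat ⌊0.6506/0.0416667⌋ = 15 → p.

RK13bp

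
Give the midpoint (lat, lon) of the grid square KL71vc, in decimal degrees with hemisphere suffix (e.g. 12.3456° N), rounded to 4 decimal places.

Field K=10, L=11: +10·20° lon, +11·10° lat → SW at lon 20°, lat 20°.
Square 7, 1: +7·2° lon, +1·1° lat → SW at lon 34°, lat 21°.
Subsquare v=21, c=2: +21·0.0833333° lon, +2·0.0416667° lat → SW at lon 35.75°, lat 21.0833°.
Cell spans 0.0833333° lon × 0.0416667° lat. Centre is SW corner plus half of each.
latitude 21.1042° N, longitude 35.7917° E.

21.1042° N, 35.7917° E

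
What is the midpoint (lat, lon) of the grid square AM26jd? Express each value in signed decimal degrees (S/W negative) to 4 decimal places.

36.1458, -175.2083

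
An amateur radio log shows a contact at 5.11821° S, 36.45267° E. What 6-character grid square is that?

Shift to the Maidenhead origin (180°W, 90°S): lon 216.4527, lat 84.8818.
Field: 216.4527/20 → 10 → K, 84.8818/10 → 8 → I; chars KI.
Square: 16.4527/2 → 8, 4.8818/1 → 4; chars 84.
Subsquare: 0.4527/0.0833333 → 5 → f, 0.8818/0.0416667 → 21 → v; chars fv.

KI84fv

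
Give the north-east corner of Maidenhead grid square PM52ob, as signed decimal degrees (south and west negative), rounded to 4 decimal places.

Field P=15, M=12: +15·20° lon, +12·10° lat → SW at lon 120°, lat 30°.
Square 5, 2: +5·2° lon, +2·1° lat → SW at lon 130°, lat 32°.
Subsquare o=14, b=1: +14·0.0833333° lon, +1·0.0416667° lat → SW at lon 131.167°, lat 32.0417°.
Cell spans 0.0833333° lon × 0.0416667° lat. NE corner is SW corner plus one full cell.
latitude 32.0833, longitude 131.2500.

32.0833, 131.2500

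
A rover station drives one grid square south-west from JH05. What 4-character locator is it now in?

IH94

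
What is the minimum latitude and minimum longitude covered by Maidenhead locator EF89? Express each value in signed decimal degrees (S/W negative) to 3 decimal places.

-31.000, -84.000

Field E=4, F=5: +4·20° lon, +5·10° lat → SW at lon -100°, lat -40°.
Square 8, 9: +8·2° lon, +9·1° lat → SW at lon -84°, lat -31°.
latitude -31.000, longitude -84.000.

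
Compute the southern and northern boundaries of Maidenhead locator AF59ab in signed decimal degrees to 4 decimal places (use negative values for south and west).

Field A=0, F=5: +0·20° lon, +5·10° lat → SW at lon -180°, lat -40°.
Square 5, 9: +5·2° lon, +9·1° lat → SW at lon -170°, lat -31°.
Subsquare a=0, b=1: +0·0.0833333° lon, +1·0.0416667° lat → SW at lon -170°, lat -30.9583°.
Cell spans 0.0833333° lon × 0.0416667° lat.
south -30.9583, north -30.9167.

-30.9583, -30.9167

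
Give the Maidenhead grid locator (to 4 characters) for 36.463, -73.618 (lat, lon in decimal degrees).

Add 180° to longitude and 90° to latitude: 106.38, 126.46.
Field: lon ⌊106.38/20⌋ = 5 → F; lat ⌊126.46/10⌋ = 12 → M.
Square: lon ⌊6.38/2⌋ = 3; lat ⌊6.46/1⌋ = 6.

FM36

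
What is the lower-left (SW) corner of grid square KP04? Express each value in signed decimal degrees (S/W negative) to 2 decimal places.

64.00, 20.00

Field K=10, P=15: +10·20° lon, +15·10° lat → SW at lon 20°, lat 60°.
Square 0, 4: +0·2° lon, +4·1° lat → SW at lon 20°, lat 64°.
latitude 64.00, longitude 20.00.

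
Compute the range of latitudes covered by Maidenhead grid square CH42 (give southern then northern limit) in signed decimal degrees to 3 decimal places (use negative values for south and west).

-18.000, -17.000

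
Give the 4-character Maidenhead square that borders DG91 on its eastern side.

EG01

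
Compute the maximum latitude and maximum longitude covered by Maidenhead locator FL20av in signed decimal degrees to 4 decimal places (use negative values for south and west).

Field F=5, L=11: +5·20° lon, +11·10° lat → SW at lon -80°, lat 20°.
Square 2, 0: +2·2° lon, +0·1° lat → SW at lon -76°, lat 20°.
Subsquare a=0, v=21: +0·0.0833333° lon, +21·0.0416667° lat → SW at lon -76°, lat 20.875°.
Cell spans 0.0833333° lon × 0.0416667° lat. NE corner is SW corner plus one full cell.
latitude 20.9167, longitude -75.9167.

20.9167, -75.9167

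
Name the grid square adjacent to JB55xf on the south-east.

Longitude subsquare x = 23; +1 → 24, wraps to 0 = a, carry into square.
Longitude square 5; +1 → 6.
Latitude subsquare f = 5; −1 → 4 = e.

JB65ae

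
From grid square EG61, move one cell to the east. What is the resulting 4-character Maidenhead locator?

EG71

Longitude square 6; +1 → 7.
The latitude characters are unchanged.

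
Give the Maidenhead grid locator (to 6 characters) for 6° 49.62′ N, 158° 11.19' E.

Add 180° to longitude and 90° to latitude: 338.1865, 96.8270.
Field: lon ⌊338.1865/20⌋ = 16 → Q; lat ⌊96.8270/10⌋ = 9 → J.
Square: lon ⌊18.1865/2⌋ = 9; lat ⌊6.8270/1⌋ = 6.
Subsquare: lon ⌊0.1865/0.0833333⌋ = 2 → c; lat ⌊0.8270/0.0416667⌋ = 19 → t.

QJ96ct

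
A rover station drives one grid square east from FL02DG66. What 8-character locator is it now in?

Longitude extended square 6; +1 → 7.
The latitude characters are unchanged.

FL02dg76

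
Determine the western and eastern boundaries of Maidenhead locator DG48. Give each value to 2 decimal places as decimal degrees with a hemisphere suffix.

Field D=3, G=6: +3·20° lon, +6·10° lat → SW at lon -120°, lat -30°.
Square 4, 8: +4·2° lon, +8·1° lat → SW at lon -112°, lat -22°.
Cell spans 2° lon × 1° lat.
west 112.00° W, east 110.00° W.

112.00° W, 110.00° W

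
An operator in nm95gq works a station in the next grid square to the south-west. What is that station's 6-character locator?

Longitude subsquare g = 6; −1 → 5 = f.
Latitude subsquare q = 16; −1 → 15 = p.

NM95fp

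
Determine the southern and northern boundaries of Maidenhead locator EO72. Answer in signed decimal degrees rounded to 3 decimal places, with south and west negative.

52.000, 53.000

Field E=4, O=14: +4·20° lon, +14·10° lat → SW at lon -100°, lat 50°.
Square 7, 2: +7·2° lon, +2·1° lat → SW at lon -86°, lat 52°.
Cell spans 2° lon × 1° lat.
south 52.000, north 53.000.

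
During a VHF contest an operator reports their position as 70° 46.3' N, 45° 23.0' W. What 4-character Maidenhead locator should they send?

Add 180° to longitude and 90° to latitude: 134.62, 160.77.
Field: lon ⌊134.62/20⌋ = 6 → G; lat ⌊160.77/10⌋ = 16 → Q.
Square: lon ⌊14.62/2⌋ = 7; lat ⌊0.77/1⌋ = 0.

GQ70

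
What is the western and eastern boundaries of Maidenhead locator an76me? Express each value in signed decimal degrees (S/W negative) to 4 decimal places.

Field A=0, N=13: +0·20° lon, +13·10° lat → SW at lon -180°, lat 40°.
Square 7, 6: +7·2° lon, +6·1° lat → SW at lon -166°, lat 46°.
Subsquare m=12, e=4: +12·0.0833333° lon, +4·0.0416667° lat → SW at lon -165°, lat 46.1667°.
Cell spans 0.0833333° lon × 0.0416667° lat.
west -165.0000, east -164.9167.

-165.0000, -164.9167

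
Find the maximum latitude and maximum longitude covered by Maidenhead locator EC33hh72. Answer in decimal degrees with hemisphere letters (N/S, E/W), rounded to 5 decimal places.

Field E=4, C=2: +4·20° lon, +2·10° lat → SW at lon -100°, lat -70°.
Square 3, 3: +3·2° lon, +3·1° lat → SW at lon -94°, lat -67°.
Subsquare h=7, h=7: +7·0.0833333° lon, +7·0.0416667° lat → SW at lon -93.4167°, lat -66.7083°.
Extended square 7, 2: +7·0.00833333° lon, +2·0.00416667° lat → SW at lon -93.3583°, lat -66.7°.
Cell spans 0.00833333° lon × 0.00416667° lat. NE corner is SW corner plus one full cell.
latitude 66.69583° S, longitude 93.35000° W.

66.69583° S, 93.35000° W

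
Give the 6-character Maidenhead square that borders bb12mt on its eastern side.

BB12nt

Longitude subsquare m = 12; +1 → 13 = n.
The latitude characters are unchanged.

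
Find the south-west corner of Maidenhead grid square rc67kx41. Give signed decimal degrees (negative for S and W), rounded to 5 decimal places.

Field R=17, C=2: +17·20° lon, +2·10° lat → SW at lon 160°, lat -70°.
Square 6, 7: +6·2° lon, +7·1° lat → SW at lon 172°, lat -63°.
Subsquare k=10, x=23: +10·0.0833333° lon, +23·0.0416667° lat → SW at lon 172.833°, lat -62.0417°.
Extended square 4, 1: +4·0.00833333° lon, +1·0.00416667° lat → SW at lon 172.867°, lat -62.0375°.
latitude -62.03750, longitude 172.86667.

-62.03750, 172.86667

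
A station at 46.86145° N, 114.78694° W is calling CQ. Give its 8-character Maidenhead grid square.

DN26ou56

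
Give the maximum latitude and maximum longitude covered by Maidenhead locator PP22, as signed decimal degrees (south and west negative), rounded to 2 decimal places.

Field P=15, P=15: +15·20° lon, +15·10° lat → SW at lon 120°, lat 60°.
Square 2, 2: +2·2° lon, +2·1° lat → SW at lon 124°, lat 62°.
Cell spans 2° lon × 1° lat. NE corner is SW corner plus one full cell.
latitude 63.00, longitude 126.00.

63.00, 126.00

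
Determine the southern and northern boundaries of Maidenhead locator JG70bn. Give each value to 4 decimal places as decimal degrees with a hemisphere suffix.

29.4583° S, 29.4167° S

Field J=9, G=6: +9·20° lon, +6·10° lat → SW at lon 0°, lat -30°.
Square 7, 0: +7·2° lon, +0·1° lat → SW at lon 14°, lat -30°.
Subsquare b=1, n=13: +1·0.0833333° lon, +13·0.0416667° lat → SW at lon 14.0833°, lat -29.4583°.
Cell spans 0.0833333° lon × 0.0416667° lat.
south 29.4583° S, north 29.4167° S.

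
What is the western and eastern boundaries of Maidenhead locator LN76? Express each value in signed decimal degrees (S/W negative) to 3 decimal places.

54.000, 56.000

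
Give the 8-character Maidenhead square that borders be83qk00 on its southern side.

BE83qj09

Latitude extended square 0; −1 → -1, wraps to 9, carry into subsquare.
Latitude subsquare k = 10; −1 → 9 = j.
The longitude characters are unchanged.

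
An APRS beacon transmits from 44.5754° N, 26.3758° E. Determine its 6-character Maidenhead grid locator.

Add 180° to longitude and 90° to latitude: 206.3758, 134.5754.
Field: lon ⌊206.3758/20⌋ = 10 → K; lat ⌊134.5754/10⌋ = 13 → N.
Square: lon ⌊6.3758/2⌋ = 3; lat ⌊4.5754/1⌋ = 4.
Subsquare: lon ⌊0.3758/0.0833333⌋ = 4 → e; lat ⌊0.5754/0.0416667⌋ = 13 → n.

KN34en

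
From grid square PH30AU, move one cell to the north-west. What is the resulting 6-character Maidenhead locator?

PH20xv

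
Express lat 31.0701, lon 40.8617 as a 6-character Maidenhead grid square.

LM01kb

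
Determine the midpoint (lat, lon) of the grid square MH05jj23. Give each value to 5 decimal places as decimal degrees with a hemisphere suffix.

14.61042° S, 60.77083° E

Field M=12, H=7: +12·20° lon, +7·10° lat → SW at lon 60°, lat -20°.
Square 0, 5: +0·2° lon, +5·1° lat → SW at lon 60°, lat -15°.
Subsquare j=9, j=9: +9·0.0833333° lon, +9·0.0416667° lat → SW at lon 60.75°, lat -14.625°.
Extended square 2, 3: +2·0.00833333° lon, +3·0.00416667° lat → SW at lon 60.7667°, lat -14.6125°.
Cell spans 0.00833333° lon × 0.00416667° lat. Centre is SW corner plus half of each.
latitude 14.61042° S, longitude 60.77083° E.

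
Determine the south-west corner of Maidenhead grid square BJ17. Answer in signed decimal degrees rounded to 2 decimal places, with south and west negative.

7.00, -158.00

Field B=1, J=9: +1·20° lon, +9·10° lat → SW at lon -160°, lat 0°.
Square 1, 7: +1·2° lon, +7·1° lat → SW at lon -158°, lat 7°.
latitude 7.00, longitude -158.00.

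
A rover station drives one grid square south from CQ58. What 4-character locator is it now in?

CQ57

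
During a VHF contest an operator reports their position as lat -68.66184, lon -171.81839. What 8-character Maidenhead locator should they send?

AC41ci11

Offset from 180°W / 90°S: lon 8.18161°, lat 21.33816°.
Field: 8.18161/20 → 0 → A, 21.33816/10 → 2 → C; chars AC.
Square: 8.18161/2 → 4, 1.33816/1 → 1; chars 41.
Subsquare: 0.18161/0.0833333 → 2 → c, 0.33816/0.0416667 → 8 → i; chars ci.
Extended square: 0.01494/0.00833333 → 1, 0.00483/0.00416667 → 1; chars 11.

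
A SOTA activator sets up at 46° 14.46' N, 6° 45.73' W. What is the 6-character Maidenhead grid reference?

Offset from 180°W / 90°S: lon 173.2378°, lat 136.2410°.
Field: 173.2378/20 → 8 → I, 136.2410/10 → 13 → N; chars IN.
Square: 13.2378/2 → 6, 6.2410/1 → 6; chars 66.
Subsquare: 1.2378/0.0833333 → 14 → o, 0.2410/0.0416667 → 5 → f; chars of.

IN66of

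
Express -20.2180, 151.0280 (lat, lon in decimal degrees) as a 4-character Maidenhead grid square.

QG59

Add 180° to longitude and 90° to latitude: 331.03, 69.78.
Field: lon ⌊331.03/20⌋ = 16 → Q; lat ⌊69.78/10⌋ = 6 → G.
Square: lon ⌊11.03/2⌋ = 5; lat ⌊9.78/1⌋ = 9.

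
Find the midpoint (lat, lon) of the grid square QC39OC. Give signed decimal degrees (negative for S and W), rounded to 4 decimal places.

-60.8958, 147.2083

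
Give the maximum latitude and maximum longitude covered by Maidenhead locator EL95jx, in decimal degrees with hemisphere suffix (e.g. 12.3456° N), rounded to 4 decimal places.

26.0000° N, 81.1667° W

Field E=4, L=11: +4·20° lon, +11·10° lat → SW at lon -100°, lat 20°.
Square 9, 5: +9·2° lon, +5·1° lat → SW at lon -82°, lat 25°.
Subsquare j=9, x=23: +9·0.0833333° lon, +23·0.0416667° lat → SW at lon -81.25°, lat 25.9583°.
Cell spans 0.0833333° lon × 0.0416667° lat. NE corner is SW corner plus one full cell.
latitude 26.0000° N, longitude 81.1667° W.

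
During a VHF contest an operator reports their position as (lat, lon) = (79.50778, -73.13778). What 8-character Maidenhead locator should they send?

Shift to the Maidenhead origin (180°W, 90°S): lon 106.86222, lat 169.50778.
Field (20°×10°, letters A–R): 106.86222/20 → 5 → F, 169.50778/10 → 16 → Q; chars FQ.
Square (2°×1°, digits 0–9): 6.86222/2 → 3, 9.50778/1 → 9; chars 39.
Subsquare (5′×2.5′, letters a–x): 0.86222/0.0833333 → 10 → k, 0.50778/0.0416667 → 12 → m; chars km.
Extended square (30″×15″, digits 0–9): 0.02889/0.00833333 → 3, 0.00778/0.00416667 → 1; chars 31.

FQ39km31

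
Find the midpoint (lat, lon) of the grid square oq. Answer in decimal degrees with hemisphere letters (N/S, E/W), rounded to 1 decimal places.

75.0° N, 110.0° E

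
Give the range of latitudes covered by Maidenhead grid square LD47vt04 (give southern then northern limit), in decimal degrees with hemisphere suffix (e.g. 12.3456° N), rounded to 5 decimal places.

Field L=11, D=3: +11·20° lon, +3·10° lat → SW at lon 40°, lat -60°.
Square 4, 7: +4·2° lon, +7·1° lat → SW at lon 48°, lat -53°.
Subsquare v=21, t=19: +21·0.0833333° lon, +19·0.0416667° lat → SW at lon 49.75°, lat -52.2083°.
Extended square 0, 4: +0·0.00833333° lon, +4·0.00416667° lat → SW at lon 49.75°, lat -52.1917°.
Cell spans 0.00833333° lon × 0.00416667° lat.
south 52.19167° S, north 52.18750° S.

52.19167° S, 52.18750° S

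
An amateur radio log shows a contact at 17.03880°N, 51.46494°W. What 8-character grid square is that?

Offset from 180°W / 90°S: lon 128.53506°, lat 107.03880°.
Field: 128.53506/20 → 6 → G, 107.03880/10 → 10 → K; chars GK.
Square: 8.53506/2 → 4, 7.03880/1 → 7; chars 47.
Subsquare: 0.53506/0.0833333 → 6 → g, 0.03880/0.0416667 → 0 → a; chars ga.
Extended square: 0.03506/0.00833333 → 4, 0.03880/0.00416667 → 9; chars 49.

GK47ga49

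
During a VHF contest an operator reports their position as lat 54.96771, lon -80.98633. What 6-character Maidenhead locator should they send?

EO94mx

Offset from 180°W / 90°S: lon 99.0137°, lat 144.9677°.
Field: 99.0137/20 → 4 → E, 144.9677/10 → 14 → O; chars EO.
Square: 19.0137/2 → 9, 4.9677/1 → 4; chars 94.
Subsquare: 1.0137/0.0833333 → 12 → m, 0.9677/0.0416667 → 23 → x; chars mx.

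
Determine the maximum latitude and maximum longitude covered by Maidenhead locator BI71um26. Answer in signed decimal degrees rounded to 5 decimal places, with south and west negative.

Field B=1, I=8: +1·20° lon, +8·10° lat → SW at lon -160°, lat -10°.
Square 7, 1: +7·2° lon, +1·1° lat → SW at lon -146°, lat -9°.
Subsquare u=20, m=12: +20·0.0833333° lon, +12·0.0416667° lat → SW at lon -144.333°, lat -8.5°.
Extended square 2, 6: +2·0.00833333° lon, +6·0.00416667° lat → SW at lon -144.317°, lat -8.475°.
Cell spans 0.00833333° lon × 0.00416667° lat. NE corner is SW corner plus one full cell.
latitude -8.47083, longitude -144.30833.

-8.47083, -144.30833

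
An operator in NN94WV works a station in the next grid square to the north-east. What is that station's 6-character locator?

NN94xw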